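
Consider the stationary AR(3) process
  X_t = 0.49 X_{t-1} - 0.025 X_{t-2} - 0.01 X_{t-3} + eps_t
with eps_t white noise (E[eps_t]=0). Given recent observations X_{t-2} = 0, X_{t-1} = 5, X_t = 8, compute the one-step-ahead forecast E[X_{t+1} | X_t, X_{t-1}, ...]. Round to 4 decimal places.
E[X_{t+1} \mid \mathcal F_t] = 3.7950

For an AR(p) model X_t = c + sum_i phi_i X_{t-i} + eps_t, the
one-step-ahead conditional mean is
  E[X_{t+1} | X_t, ...] = c + sum_i phi_i X_{t+1-i}.
Substitute known values:
  E[X_{t+1} | ...] = (0.49) * (8) + (-0.025) * (5) + (-0.01) * (0)
                   = 3.7950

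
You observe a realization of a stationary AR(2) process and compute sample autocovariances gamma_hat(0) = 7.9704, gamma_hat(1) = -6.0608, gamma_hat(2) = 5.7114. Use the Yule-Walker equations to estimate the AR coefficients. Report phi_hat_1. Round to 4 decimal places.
\hat\phi_{1} = -0.5110

The Yule-Walker equations for an AR(p) process read, in matrix form,
  Gamma_p phi = r_p,   with   (Gamma_p)_{ij} = gamma(|i - j|),
                       (r_p)_i = gamma(i),   i,j = 1..p.
Substitute the sample gammas (Toeplitz matrix and right-hand side of size 2):
  Gamma_p = [[7.9704, -6.0608], [-6.0608, 7.9704]]
  r_p     = [-6.0608, 5.7114]
Written out:
  7.9704 phi_1 - 6.0608 phi_2 = -6.0608
  -6.0608 phi_1 + 7.9704 phi_2 = 5.7114
Solve by Cramer's rule:
  det = gamma(0)^2 - gamma(1)^2 = (7.9704)^2 - (-6.0608)^2 = 63.52727616 - 36.73329664 = 26.79397952
  phi_hat_1 = [gamma(1) gamma(0) - gamma(1) gamma(2)] / det = [(-6.0608)(7.9704) - (-6.0608)(5.7114)] / 26.79397952 = -13.6913472 / 26.79397952 = -0.511
  phi_hat_2 = [gamma(0) gamma(2) - gamma(1)^2] / det = [(7.9704)(5.7114) - (-6.0608)^2] / 26.79397952 = 8.78884592 / 26.79397952 = 0.328
So phi_hat = [-0.5110, 0.3280].
Therefore phi_hat_1 = -0.5110.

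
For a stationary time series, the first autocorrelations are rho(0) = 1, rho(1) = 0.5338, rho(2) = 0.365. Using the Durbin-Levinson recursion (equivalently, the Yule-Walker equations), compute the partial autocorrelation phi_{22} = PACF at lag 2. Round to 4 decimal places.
\phi_{22} = 0.1120

The PACF at lag k is phi_{kk}, the last component of the solution
to the Yule-Walker system G_k phi = r_k where
  (G_k)_{ij} = rho(|i - j|), (r_k)_i = rho(i), i,j = 1..k.
Equivalently, Durbin-Levinson gives phi_{kk} iteratively:
  phi_{11} = rho(1)
  phi_{kk} = [rho(k) - sum_{j=1..k-1} phi_{k-1,j} rho(k-j)]
            / [1 - sum_{j=1..k-1} phi_{k-1,j} rho(j)],
  phi_{k,j} = phi_{k-1,j} - phi_{kk} phi_{k-1,k-j},  j = 1..k-1.
Step k = 1:
  phi_11 = rho(1) = 0.5338.
Step k = 2:
  phi_22 = [rho(2) - phi_11 rho(1)] / [1 - phi_11 rho(1)] = [0.365 - (0.5338)(0.5338)] / [1 - (0.5338)(0.5338)]
         = 0.08005756 / 0.71505756 = 0.112.
Therefore phi_{22} = 0.1120.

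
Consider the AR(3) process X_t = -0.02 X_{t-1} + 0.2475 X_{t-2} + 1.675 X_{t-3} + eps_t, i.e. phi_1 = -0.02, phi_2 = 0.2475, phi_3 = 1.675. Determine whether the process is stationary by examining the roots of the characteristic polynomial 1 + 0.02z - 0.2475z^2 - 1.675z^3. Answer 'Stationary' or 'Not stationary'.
\text{Not stationary}

The AR(p) characteristic polynomial is P(z) = 1 + 0.02z - 0.2475z^2 - 1.675z^3.
Stationarity requires all roots to lie outside the unit circle, i.e. |z| > 1 for every root.
Degree 3: look for a simple real root z0 first, then factor out (1 - z/z0) and solve the remaining quadratic.
Testing z0 = 0.8: P(0.8) = 1 + (0.02)(0.8) + (-0.2475)(0.8)^2 + (-1.675)(0.8)^3
  = 1 + (0.016) + (-0.1584) + (-0.8576) = 0.  So z_0 = 0.8 is a root, |z_0| = 0.8.
Divide out the factor (1 - 1.25 z) = (1 - z/z0) (since 1/z0 = 1.25):
  P(z) = (1 - 1.25 z)(1 + (1.27) z + (1.34) z^2)
  [check: z-coef 1.27 - (1.25) = 0.02; z^2-coef 1.34 - (1.25)(1.27) = -0.2475; z^3-coef -(1.25)(1.34) = -1.675.]
Remaining roots from the quadratic factor 1 + (1.27) z + (1.34) z^2:
  Set 1 + (1.27) z + (1.34) z^2 = 0, i.e. a z^2 + b z + c = 0 with a = 1.34, b = 1.27, c = 1.
  Discriminant D = b^2 - 4ac = (1.27)^2 - 4*(1.34)*1 = 1.6129 - (5.36) = -3.7471.
  D < 0, so the roots are the complex-conjugate pair z = (-b +/- i sqrt(-D)) / (2a) = -0.4739 +/- 0.7223i.
  For a conjugate pair |z|^2 = z * conj(z) = (product of roots) = c/a = 1/(1.34) = 0.746269, so |z| = sqrt(0.746269) = 0.8639 for both roots.
Moduli of all roots: 0.8000, 0.8639, 0.8639.
All moduli strictly greater than 1? No.
Verdict: Not stationary.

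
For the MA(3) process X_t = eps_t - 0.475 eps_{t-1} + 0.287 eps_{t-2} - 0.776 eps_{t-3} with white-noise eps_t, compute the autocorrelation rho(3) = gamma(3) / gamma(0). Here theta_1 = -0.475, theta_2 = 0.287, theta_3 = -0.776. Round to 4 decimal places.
\rho(3) = -0.4062

For an MA(q) process with theta_0 = 1, the autocovariance is
  gamma(k) = sigma^2 * sum_{i=0..q-k} theta_i * theta_{i+k},
and rho(k) = gamma(k) / gamma(0). Sigma^2 cancels.
  numerator   = (1)*(-0.776) = -0.776.
  denominator = (1)^2 + (-0.475)^2 + (0.287)^2 + (-0.776)^2 = 1.91017.
  rho(3) = -0.776 / 1.91017 = -0.4062.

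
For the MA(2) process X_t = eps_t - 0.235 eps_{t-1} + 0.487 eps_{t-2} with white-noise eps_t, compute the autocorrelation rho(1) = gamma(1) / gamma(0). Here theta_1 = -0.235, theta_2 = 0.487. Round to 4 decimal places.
\rho(1) = -0.2704

For an MA(q) process with theta_0 = 1, the autocovariance is
  gamma(k) = sigma^2 * sum_{i=0..q-k} theta_i * theta_{i+k},
and rho(k) = gamma(k) / gamma(0). Sigma^2 cancels.
  numerator   = (1)*(-0.235) + (-0.235)*(0.487) = -0.349445.
  denominator = (1)^2 + (-0.235)^2 + (0.487)^2 = 1.292394.
  rho(1) = -0.349445 / 1.292394 = -0.2704.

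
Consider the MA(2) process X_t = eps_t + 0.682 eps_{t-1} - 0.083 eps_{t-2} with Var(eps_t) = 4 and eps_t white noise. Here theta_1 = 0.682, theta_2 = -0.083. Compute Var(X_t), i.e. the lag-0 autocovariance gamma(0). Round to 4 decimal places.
\gamma(0) = 5.8881

For an MA(q) process X_t = eps_t + sum_i theta_i eps_{t-i} with
Var(eps_t) = sigma^2, the variance is
  gamma(0) = sigma^2 * (1 + sum_i theta_i^2).
  sum_i theta_i^2 = (0.682)^2 + (-0.083)^2 = 0.465124 + 0.006889 = 0.472013.
  gamma(0) = 4 * (1 + 0.472013) = 4 * 1.472013 = 5.888052, which rounds to 5.8881.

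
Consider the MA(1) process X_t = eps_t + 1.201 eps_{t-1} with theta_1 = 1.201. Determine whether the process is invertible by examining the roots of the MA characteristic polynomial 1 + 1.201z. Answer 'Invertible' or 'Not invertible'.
\text{Not invertible}

The MA(q) characteristic polynomial is P(z) = 1 + 1.201z.
Invertibility requires all roots to lie outside the unit circle, i.e. |z| > 1 for every root.
This is linear in z: 1 + (1.201) z = 0  =>  z = -1/(1.201) = -0.832639,  |z| = 0.832639.
Moduli of all roots: 0.8326.
All moduli strictly greater than 1? No.
Verdict: Not invertible.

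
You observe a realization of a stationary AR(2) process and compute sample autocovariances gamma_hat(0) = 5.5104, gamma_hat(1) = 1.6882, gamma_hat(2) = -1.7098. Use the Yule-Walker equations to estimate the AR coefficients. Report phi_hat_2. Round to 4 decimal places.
\hat\phi_{2} = -0.4460

The Yule-Walker equations for an AR(p) process read, in matrix form,
  Gamma_p phi = r_p,   with   (Gamma_p)_{ij} = gamma(|i - j|),
                       (r_p)_i = gamma(i),   i,j = 1..p.
Substitute the sample gammas (Toeplitz matrix and right-hand side of size 2):
  Gamma_p = [[5.5104, 1.6882], [1.6882, 5.5104]]
  r_p     = [1.6882, -1.7098]
Written out:
  5.5104 phi_1 + 1.6882 phi_2 = 1.6882
  1.6882 phi_1 + 5.5104 phi_2 = -1.7098
Solve by Cramer's rule:
  det = gamma(0)^2 - gamma(1)^2 = (5.5104)^2 - (1.6882)^2 = 30.36450816 - 2.85001924 = 27.51448892
  phi_hat_1 = [gamma(1) gamma(0) - gamma(1) gamma(2)] / det = [(1.6882)(5.5104) - (1.6882)(-1.7098)] / 27.51448892 = 12.18914164 / 27.51448892 = 0.443
  phi_hat_2 = [gamma(0) gamma(2) - gamma(1)^2] / det = [(5.5104)(-1.7098) - (1.6882)^2] / 27.51448892 = -12.27170116 / 27.51448892 = -0.446
So phi_hat = [0.4430, -0.4460].
Therefore phi_hat_2 = -0.4460.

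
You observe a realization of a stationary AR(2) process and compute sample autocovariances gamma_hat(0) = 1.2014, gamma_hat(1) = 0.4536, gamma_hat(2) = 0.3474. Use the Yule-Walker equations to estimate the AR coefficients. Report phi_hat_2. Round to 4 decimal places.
\hat\phi_{2} = 0.1710

The Yule-Walker equations for an AR(p) process read, in matrix form,
  Gamma_p phi = r_p,   with   (Gamma_p)_{ij} = gamma(|i - j|),
                       (r_p)_i = gamma(i),   i,j = 1..p.
Substitute the sample gammas (Toeplitz matrix and right-hand side of size 2):
  Gamma_p = [[1.2014, 0.4536], [0.4536, 1.2014]]
  r_p     = [0.4536, 0.3474]
Written out:
  1.2014 phi_1 + 0.4536 phi_2 = 0.4536
  0.4536 phi_1 + 1.2014 phi_2 = 0.3474
Solve by Cramer's rule:
  det = gamma(0)^2 - gamma(1)^2 = (1.2014)^2 - (0.4536)^2 = 1.44336196 - 0.20575296 = 1.237609
  phi_hat_1 = [gamma(1) gamma(0) - gamma(1) gamma(2)] / det = [(0.4536)(1.2014) - (0.4536)(0.3474)] / 1.237609 = 0.3873744 / 1.237609 = 0.313
  phi_hat_2 = [gamma(0) gamma(2) - gamma(1)^2] / det = [(1.2014)(0.3474) - (0.4536)^2] / 1.237609 = 0.2116134 / 1.237609 = 0.171
So phi_hat = [0.3130, 0.1710].
Therefore phi_hat_2 = 0.1710.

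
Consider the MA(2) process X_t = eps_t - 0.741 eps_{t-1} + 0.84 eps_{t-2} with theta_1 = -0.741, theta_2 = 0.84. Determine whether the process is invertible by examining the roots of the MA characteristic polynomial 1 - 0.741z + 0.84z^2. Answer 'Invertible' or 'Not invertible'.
\text{Invertible}

The MA(q) characteristic polynomial is P(z) = 1 - 0.741z + 0.84z^2.
Invertibility requires all roots to lie outside the unit circle, i.e. |z| > 1 for every root.
Set 1 + (-0.741) z + (0.84) z^2 = 0, i.e. a z^2 + b z + c = 0 with a = 0.84, b = -0.741, c = 1.
Discriminant D = b^2 - 4ac = (-0.741)^2 - 4*(0.84)*1 = 0.549081 - (3.36) = -2.810919.
D < 0, so the roots are the complex-conjugate pair z = (-b +/- i sqrt(-D)) / (2a) = 0.4411 +/- 0.998i.
For a conjugate pair |z|^2 = z * conj(z) = (product of roots) = c/a = 1/(0.84) = 1.190476, so |z| = sqrt(1.190476) = 1.0911 for both roots.
Moduli of all roots: 1.0911, 1.0911.
All moduli strictly greater than 1? Yes.
Verdict: Invertible.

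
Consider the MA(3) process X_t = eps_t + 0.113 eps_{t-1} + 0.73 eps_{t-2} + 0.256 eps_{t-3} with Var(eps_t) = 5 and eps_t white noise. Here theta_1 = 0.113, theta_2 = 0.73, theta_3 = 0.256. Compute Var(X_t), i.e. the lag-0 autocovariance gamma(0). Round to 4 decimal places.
\gamma(0) = 8.0560

For an MA(q) process X_t = eps_t + sum_i theta_i eps_{t-i} with
Var(eps_t) = sigma^2, the variance is
  gamma(0) = sigma^2 * (1 + sum_i theta_i^2).
  sum_i theta_i^2 = (0.113)^2 + (0.73)^2 + (0.256)^2 = 0.012769 + 0.5329 + 0.065536 = 0.611205.
  gamma(0) = 5 * (1 + 0.611205) = 5 * 1.611205 = 8.056025, which rounds to 8.0560.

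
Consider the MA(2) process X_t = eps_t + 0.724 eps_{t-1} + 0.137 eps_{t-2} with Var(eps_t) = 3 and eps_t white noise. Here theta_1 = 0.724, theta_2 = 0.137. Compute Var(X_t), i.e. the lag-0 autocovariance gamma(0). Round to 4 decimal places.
\gamma(0) = 4.6288

For an MA(q) process X_t = eps_t + sum_i theta_i eps_{t-i} with
Var(eps_t) = sigma^2, the variance is
  gamma(0) = sigma^2 * (1 + sum_i theta_i^2).
  sum_i theta_i^2 = (0.724)^2 + (0.137)^2 = 0.524176 + 0.018769 = 0.542945.
  gamma(0) = 3 * (1 + 0.542945) = 3 * 1.542945 = 4.628835, which rounds to 4.6288.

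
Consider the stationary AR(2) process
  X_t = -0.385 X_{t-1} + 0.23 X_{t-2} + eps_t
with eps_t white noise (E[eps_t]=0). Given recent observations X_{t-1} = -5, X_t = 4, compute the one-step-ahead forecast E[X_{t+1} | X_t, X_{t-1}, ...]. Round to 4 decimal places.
E[X_{t+1} \mid \mathcal F_t] = -2.6900

For an AR(p) model X_t = c + sum_i phi_i X_{t-i} + eps_t, the
one-step-ahead conditional mean is
  E[X_{t+1} | X_t, ...] = c + sum_i phi_i X_{t+1-i}.
Substitute known values:
  E[X_{t+1} | ...] = (-0.385) * (4) + (0.23) * (-5)
                   = -2.6900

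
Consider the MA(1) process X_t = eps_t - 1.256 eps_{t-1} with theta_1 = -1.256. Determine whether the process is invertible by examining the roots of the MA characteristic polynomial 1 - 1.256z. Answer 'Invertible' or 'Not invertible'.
\text{Not invertible}

The MA(q) characteristic polynomial is P(z) = 1 - 1.256z.
Invertibility requires all roots to lie outside the unit circle, i.e. |z| > 1 for every root.
This is linear in z: 1 + (-1.256) z = 0  =>  z = -1/(-1.256) = 0.796178,  |z| = 0.796178.
Moduli of all roots: 0.7962.
All moduli strictly greater than 1? No.
Verdict: Not invertible.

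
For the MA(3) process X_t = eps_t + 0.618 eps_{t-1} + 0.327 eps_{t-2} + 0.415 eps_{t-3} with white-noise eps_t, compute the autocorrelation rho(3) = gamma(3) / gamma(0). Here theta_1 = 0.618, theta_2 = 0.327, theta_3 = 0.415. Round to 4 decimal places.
\rho(3) = 0.2498

For an MA(q) process with theta_0 = 1, the autocovariance is
  gamma(k) = sigma^2 * sum_{i=0..q-k} theta_i * theta_{i+k},
and rho(k) = gamma(k) / gamma(0). Sigma^2 cancels.
  numerator   = (1)*(0.415) = 0.415.
  denominator = (1)^2 + (0.618)^2 + (0.327)^2 + (0.415)^2 = 1.661078.
  rho(3) = 0.415 / 1.661078 = 0.2498.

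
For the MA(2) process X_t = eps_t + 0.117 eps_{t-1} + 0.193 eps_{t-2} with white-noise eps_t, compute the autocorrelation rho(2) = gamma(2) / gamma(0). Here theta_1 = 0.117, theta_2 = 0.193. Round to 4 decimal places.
\rho(2) = 0.1836

For an MA(q) process with theta_0 = 1, the autocovariance is
  gamma(k) = sigma^2 * sum_{i=0..q-k} theta_i * theta_{i+k},
and rho(k) = gamma(k) / gamma(0). Sigma^2 cancels.
  numerator   = (1)*(0.193) = 0.193.
  denominator = (1)^2 + (0.117)^2 + (0.193)^2 = 1.050938.
  rho(2) = 0.193 / 1.050938 = 0.1836.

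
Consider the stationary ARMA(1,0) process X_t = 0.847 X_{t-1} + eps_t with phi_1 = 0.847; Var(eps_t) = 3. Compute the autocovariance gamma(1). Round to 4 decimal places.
\gamma(1) = 8.9918

Multiply the model equation by X_{t-k} and take expectations. With theta_0 = psi_0 = 1 and psi_j the MA(infinity) weights, this gives
  gamma(k) - sum_i phi_i gamma(k-i) = c_k,
  c_k = sigma^2 * sum_{j=k..q} theta_j psi_{j-k}   (c_k = 0 for k > q),
using gamma(-m) = gamma(m).
Pure AR (q = 0): c_0 = sigma^2 = 3, c_k = 0 for k >= 1.
Equations for k = 0 and k = 1 (AR order 1):
  gamma(0) = phi_1 gamma(1) + c_0
  gamma(1) = phi_1 gamma(0) + c_1
Substituting the second into the first: gamma(0) (1 - phi_1^2) = c_0 + phi_1 c_1, so
  gamma(0) = c_0 / (1 - phi_1^2) = 3 / (1 - (0.847)^2) = 3 / 0.282591 = 10.616049.
  gamma(1) = phi_1 gamma(0) = (0.847)(10.616049) = 8.991794.
Therefore gamma(1) = 8.9918 (to 4 decimal places).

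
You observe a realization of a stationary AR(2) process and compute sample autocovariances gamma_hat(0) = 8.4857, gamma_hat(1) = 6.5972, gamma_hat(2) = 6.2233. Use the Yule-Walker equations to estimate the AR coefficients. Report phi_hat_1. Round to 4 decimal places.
\hat\phi_{1} = 0.5240

The Yule-Walker equations for an AR(p) process read, in matrix form,
  Gamma_p phi = r_p,   with   (Gamma_p)_{ij} = gamma(|i - j|),
                       (r_p)_i = gamma(i),   i,j = 1..p.
Substitute the sample gammas (Toeplitz matrix and right-hand side of size 2):
  Gamma_p = [[8.4857, 6.5972], [6.5972, 8.4857]]
  r_p     = [6.5972, 6.2233]
Written out:
  8.4857 phi_1 + 6.5972 phi_2 = 6.5972
  6.5972 phi_1 + 8.4857 phi_2 = 6.2233
Solve by Cramer's rule:
  det = gamma(0)^2 - gamma(1)^2 = (8.4857)^2 - (6.5972)^2 = 72.00710449 - 43.52304784 = 28.48405665
  phi_hat_1 = [gamma(1) gamma(0) - gamma(1) gamma(2)] / det = [(6.5972)(8.4857) - (6.5972)(6.2233)] / 28.48405665 = 14.92550528 / 28.48405665 = 0.524
  phi_hat_2 = [gamma(0) gamma(2) - gamma(1)^2] / det = [(8.4857)(6.2233) - (6.5972)^2] / 28.48405665 = 9.28600897 / 28.48405665 = 0.326
So phi_hat = [0.5240, 0.3260].
Therefore phi_hat_1 = 0.5240.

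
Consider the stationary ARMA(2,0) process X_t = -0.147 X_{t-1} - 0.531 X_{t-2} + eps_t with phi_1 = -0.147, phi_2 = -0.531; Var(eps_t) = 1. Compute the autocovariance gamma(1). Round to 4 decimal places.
\gamma(1) = -0.1350

Multiply the model equation by X_{t-k} and take expectations. With theta_0 = psi_0 = 1 and psi_j the MA(infinity) weights, this gives
  gamma(k) - sum_i phi_i gamma(k-i) = c_k,
  c_k = sigma^2 * sum_{j=k..q} theta_j psi_{j-k}   (c_k = 0 for k > q),
using gamma(-m) = gamma(m).
Pure AR (q = 0): c_0 = sigma^2 = 1, c_k = 0 for k >= 1.
Equations for k = 0, 1, 2 (AR order 2, c_2 = 0):
  (E0) gamma(0) = phi_1 gamma(1) + phi_2 gamma(2) + c_0
  (E1) gamma(1) = phi_1 gamma(0) + phi_2 gamma(1) + c_1
  (E2) gamma(2) = phi_1 gamma(1) + phi_2 gamma(0)
From (E1): gamma(1) = A gamma(0) + B with
  A = phi_1 / (1 - phi_2) = -0.147 / 1.531 = -0.096016,   B = c_1 / (1 - phi_2) = 0 / 1.531 = 0.
Insert (E2) into (E0): gamma(0) (1 - phi_2^2) = phi_1 (1 + phi_2) gamma(1) + c_0.
  phi_1 (1 + phi_2) = (-0.147)(0.469) = -0.068943,   1 - phi_2^2 = 0.718039.
Replace gamma(1) by A gamma(0) + B and collect gamma(0):
  gamma(0) [0.718039 - (-0.068943)(-0.096016)] = c_0 = 1
  gamma(0) * 0.711419 = 1
  gamma(0) = 1 / 0.711419 = 1.405641.
  gamma(1) = A gamma(0) = (-0.096016)(1.405641) = -0.134964.
Therefore gamma(1) = -0.1350 (to 4 decimal places).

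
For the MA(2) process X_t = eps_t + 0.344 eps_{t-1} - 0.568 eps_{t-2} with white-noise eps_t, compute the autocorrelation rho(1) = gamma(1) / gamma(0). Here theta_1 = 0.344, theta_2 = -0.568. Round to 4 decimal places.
\rho(1) = 0.1031

For an MA(q) process with theta_0 = 1, the autocovariance is
  gamma(k) = sigma^2 * sum_{i=0..q-k} theta_i * theta_{i+k},
and rho(k) = gamma(k) / gamma(0). Sigma^2 cancels.
  numerator   = (1)*(0.344) + (0.344)*(-0.568) = 0.148608.
  denominator = (1)^2 + (0.344)^2 + (-0.568)^2 = 1.44096.
  rho(1) = 0.148608 / 1.44096 = 0.1031.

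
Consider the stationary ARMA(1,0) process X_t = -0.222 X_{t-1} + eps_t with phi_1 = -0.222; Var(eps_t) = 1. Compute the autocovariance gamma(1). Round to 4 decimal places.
\gamma(1) = -0.2335

Multiply the model equation by X_{t-k} and take expectations. With theta_0 = psi_0 = 1 and psi_j the MA(infinity) weights, this gives
  gamma(k) - sum_i phi_i gamma(k-i) = c_k,
  c_k = sigma^2 * sum_{j=k..q} theta_j psi_{j-k}   (c_k = 0 for k > q),
using gamma(-m) = gamma(m).
Pure AR (q = 0): c_0 = sigma^2 = 1, c_k = 0 for k >= 1.
Equations for k = 0 and k = 1 (AR order 1):
  gamma(0) = phi_1 gamma(1) + c_0
  gamma(1) = phi_1 gamma(0) + c_1
Substituting the second into the first: gamma(0) (1 - phi_1^2) = c_0 + phi_1 c_1, so
  gamma(0) = c_0 / (1 - phi_1^2) = 1 / (1 - (-0.222)^2) = 1 / 0.950716 = 1.051839.
  gamma(1) = phi_1 gamma(0) = (-0.222)(1.051839) = -0.233508.
Therefore gamma(1) = -0.2335 (to 4 decimal places).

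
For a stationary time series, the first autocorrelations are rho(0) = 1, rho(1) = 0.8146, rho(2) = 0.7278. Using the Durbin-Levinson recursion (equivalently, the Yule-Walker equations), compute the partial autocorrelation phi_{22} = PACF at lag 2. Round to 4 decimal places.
\phi_{22} = 0.1909

The PACF at lag k is phi_{kk}, the last component of the solution
to the Yule-Walker system G_k phi = r_k where
  (G_k)_{ij} = rho(|i - j|), (r_k)_i = rho(i), i,j = 1..k.
Equivalently, Durbin-Levinson gives phi_{kk} iteratively:
  phi_{11} = rho(1)
  phi_{kk} = [rho(k) - sum_{j=1..k-1} phi_{k-1,j} rho(k-j)]
            / [1 - sum_{j=1..k-1} phi_{k-1,j} rho(j)],
  phi_{k,j} = phi_{k-1,j} - phi_{kk} phi_{k-1,k-j},  j = 1..k-1.
Step k = 1:
  phi_11 = rho(1) = 0.8146.
Step k = 2:
  phi_22 = [rho(2) - phi_11 rho(1)] / [1 - phi_11 rho(1)] = [0.7278 - (0.8146)(0.8146)] / [1 - (0.8146)(0.8146)]
         = 0.06422684 / 0.33642684 = 0.1909.
Therefore phi_{22} = 0.1909.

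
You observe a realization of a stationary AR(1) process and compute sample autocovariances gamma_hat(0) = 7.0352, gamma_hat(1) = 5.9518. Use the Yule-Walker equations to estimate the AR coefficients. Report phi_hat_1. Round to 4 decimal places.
\hat\phi_{1} = 0.8460

The Yule-Walker equations for an AR(p) process read, in matrix form,
  Gamma_p phi = r_p,   with   (Gamma_p)_{ij} = gamma(|i - j|),
                       (r_p)_i = gamma(i),   i,j = 1..p.
Substitute the sample gammas (Toeplitz matrix and right-hand side of size 1):
  Gamma_p = [[7.0352]]
  r_p     = [5.9518]
With p = 1 this is the single equation gamma(0) phi_1 = gamma(1):
  phi_hat_1 = gamma(1) / gamma(0) = 5.9518 / 7.0352 = 0.8460.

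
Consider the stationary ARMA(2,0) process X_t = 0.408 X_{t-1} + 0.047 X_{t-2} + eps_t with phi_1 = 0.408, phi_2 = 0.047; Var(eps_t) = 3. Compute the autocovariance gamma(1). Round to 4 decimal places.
\gamma(1) = 1.5761

Multiply the model equation by X_{t-k} and take expectations. With theta_0 = psi_0 = 1 and psi_j the MA(infinity) weights, this gives
  gamma(k) - sum_i phi_i gamma(k-i) = c_k,
  c_k = sigma^2 * sum_{j=k..q} theta_j psi_{j-k}   (c_k = 0 for k > q),
using gamma(-m) = gamma(m).
Pure AR (q = 0): c_0 = sigma^2 = 3, c_k = 0 for k >= 1.
Equations for k = 0, 1, 2 (AR order 2, c_2 = 0):
  (E0) gamma(0) = phi_1 gamma(1) + phi_2 gamma(2) + c_0
  (E1) gamma(1) = phi_1 gamma(0) + phi_2 gamma(1) + c_1
  (E2) gamma(2) = phi_1 gamma(1) + phi_2 gamma(0)
From (E1): gamma(1) = A gamma(0) + B with
  A = phi_1 / (1 - phi_2) = 0.408 / 0.953 = 0.428122,   B = c_1 / (1 - phi_2) = 0 / 0.953 = 0.
Insert (E2) into (E0): gamma(0) (1 - phi_2^2) = phi_1 (1 + phi_2) gamma(1) + c_0.
  phi_1 (1 + phi_2) = (0.408)(1.047) = 0.427176,   1 - phi_2^2 = 0.997791.
Replace gamma(1) by A gamma(0) + B and collect gamma(0):
  gamma(0) [0.997791 - (0.427176)(0.428122)] = c_0 = 3
  gamma(0) * 0.814908 = 3
  gamma(0) = 3 / 0.814908 = 3.681399.
  gamma(1) = A gamma(0) = (0.428122)(3.681399) = 1.576087.
Therefore gamma(1) = 1.5761 (to 4 decimal places).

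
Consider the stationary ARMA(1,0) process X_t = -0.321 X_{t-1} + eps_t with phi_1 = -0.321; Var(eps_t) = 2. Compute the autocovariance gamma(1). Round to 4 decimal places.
\gamma(1) = -0.7158

Multiply the model equation by X_{t-k} and take expectations. With theta_0 = psi_0 = 1 and psi_j the MA(infinity) weights, this gives
  gamma(k) - sum_i phi_i gamma(k-i) = c_k,
  c_k = sigma^2 * sum_{j=k..q} theta_j psi_{j-k}   (c_k = 0 for k > q),
using gamma(-m) = gamma(m).
Pure AR (q = 0): c_0 = sigma^2 = 2, c_k = 0 for k >= 1.
Equations for k = 0 and k = 1 (AR order 1):
  gamma(0) = phi_1 gamma(1) + c_0
  gamma(1) = phi_1 gamma(0) + c_1
Substituting the second into the first: gamma(0) (1 - phi_1^2) = c_0 + phi_1 c_1, so
  gamma(0) = c_0 / (1 - phi_1^2) = 2 / (1 - (-0.321)^2) = 2 / 0.896959 = 2.229756.
  gamma(1) = phi_1 gamma(0) = (-0.321)(2.229756) = -0.715752.
Therefore gamma(1) = -0.7158 (to 4 decimal places).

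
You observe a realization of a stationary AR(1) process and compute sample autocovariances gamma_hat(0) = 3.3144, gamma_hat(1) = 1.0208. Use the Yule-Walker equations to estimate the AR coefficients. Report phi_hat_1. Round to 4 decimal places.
\hat\phi_{1} = 0.3080

The Yule-Walker equations for an AR(p) process read, in matrix form,
  Gamma_p phi = r_p,   with   (Gamma_p)_{ij} = gamma(|i - j|),
                       (r_p)_i = gamma(i),   i,j = 1..p.
Substitute the sample gammas (Toeplitz matrix and right-hand side of size 1):
  Gamma_p = [[3.3144]]
  r_p     = [1.0208]
With p = 1 this is the single equation gamma(0) phi_1 = gamma(1):
  phi_hat_1 = gamma(1) / gamma(0) = 1.0208 / 3.3144 = 0.3080.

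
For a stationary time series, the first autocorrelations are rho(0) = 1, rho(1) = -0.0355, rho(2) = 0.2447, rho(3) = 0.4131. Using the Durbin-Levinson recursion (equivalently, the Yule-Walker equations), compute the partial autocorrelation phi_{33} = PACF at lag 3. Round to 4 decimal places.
\phi_{33} = 0.4560

The PACF at lag k is phi_{kk}, the last component of the solution
to the Yule-Walker system G_k phi = r_k where
  (G_k)_{ij} = rho(|i - j|), (r_k)_i = rho(i), i,j = 1..k.
Equivalently, Durbin-Levinson gives phi_{kk} iteratively:
  phi_{11} = rho(1)
  phi_{kk} = [rho(k) - sum_{j=1..k-1} phi_{k-1,j} rho(k-j)]
            / [1 - sum_{j=1..k-1} phi_{k-1,j} rho(j)],
  phi_{k,j} = phi_{k-1,j} - phi_{kk} phi_{k-1,k-j},  j = 1..k-1.
Step k = 1:
  phi_11 = rho(1) = -0.0355.
Step k = 2:
  phi_22 = [rho(2) - phi_11 rho(1)] / [1 - phi_11 rho(1)] = [0.2447 - (-0.0355)(-0.0355)] / [1 - (-0.0355)(-0.0355)]
         = 0.24343975 / 0.99873975 = 0.243747.
  Update: phi_21 = phi_11 - phi_22 phi_11 = -0.0355 - (0.243747)(-0.0355) = -0.026847.
Step k = 3:
  phi_33 = [rho(3) - phi_21 rho(2) - phi_22 rho(1)] / [1 - phi_21 rho(1) - phi_22 rho(2)]
    numerator   = 0.4131 - (-0.026847)(0.2447) - (0.243747)(-0.0355) = 0.42832247
    denominator = 1 - (-0.026847)(-0.0355) - (0.243747)(0.2447) = 0.93940206
  phi_33 = 0.42832247 / 0.93940206 = 0.456.
Therefore phi_{33} = 0.4560.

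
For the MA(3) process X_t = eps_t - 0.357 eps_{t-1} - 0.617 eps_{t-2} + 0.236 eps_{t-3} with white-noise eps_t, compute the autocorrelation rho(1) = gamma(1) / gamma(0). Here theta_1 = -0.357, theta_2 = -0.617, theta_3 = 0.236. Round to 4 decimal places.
\rho(1) = -0.1805

For an MA(q) process with theta_0 = 1, the autocovariance is
  gamma(k) = sigma^2 * sum_{i=0..q-k} theta_i * theta_{i+k},
and rho(k) = gamma(k) / gamma(0). Sigma^2 cancels.
  numerator   = (1)*(-0.357) + (-0.357)*(-0.617) + (-0.617)*(0.236) = -0.282343.
  denominator = (1)^2 + (-0.357)^2 + (-0.617)^2 + (0.236)^2 = 1.563834.
  rho(1) = -0.282343 / 1.563834 = -0.1805.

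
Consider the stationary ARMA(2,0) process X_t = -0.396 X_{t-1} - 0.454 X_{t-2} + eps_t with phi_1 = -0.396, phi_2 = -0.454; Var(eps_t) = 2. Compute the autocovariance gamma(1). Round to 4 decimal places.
\gamma(1) = -0.7411

Multiply the model equation by X_{t-k} and take expectations. With theta_0 = psi_0 = 1 and psi_j the MA(infinity) weights, this gives
  gamma(k) - sum_i phi_i gamma(k-i) = c_k,
  c_k = sigma^2 * sum_{j=k..q} theta_j psi_{j-k}   (c_k = 0 for k > q),
using gamma(-m) = gamma(m).
Pure AR (q = 0): c_0 = sigma^2 = 2, c_k = 0 for k >= 1.
Equations for k = 0, 1, 2 (AR order 2, c_2 = 0):
  (E0) gamma(0) = phi_1 gamma(1) + phi_2 gamma(2) + c_0
  (E1) gamma(1) = phi_1 gamma(0) + phi_2 gamma(1) + c_1
  (E2) gamma(2) = phi_1 gamma(1) + phi_2 gamma(0)
From (E1): gamma(1) = A gamma(0) + B with
  A = phi_1 / (1 - phi_2) = -0.396 / 1.454 = -0.272352,   B = c_1 / (1 - phi_2) = 0 / 1.454 = 0.
Insert (E2) into (E0): gamma(0) (1 - phi_2^2) = phi_1 (1 + phi_2) gamma(1) + c_0.
  phi_1 (1 + phi_2) = (-0.396)(0.546) = -0.216216,   1 - phi_2^2 = 0.793884.
Replace gamma(1) by A gamma(0) + B and collect gamma(0):
  gamma(0) [0.793884 - (-0.216216)(-0.272352)] = c_0 = 2
  gamma(0) * 0.734997 = 2
  gamma(0) = 2 / 0.734997 = 2.721099.
  gamma(1) = A gamma(0) = (-0.272352)(2.721099) = -0.741097.
Therefore gamma(1) = -0.7411 (to 4 decimal places).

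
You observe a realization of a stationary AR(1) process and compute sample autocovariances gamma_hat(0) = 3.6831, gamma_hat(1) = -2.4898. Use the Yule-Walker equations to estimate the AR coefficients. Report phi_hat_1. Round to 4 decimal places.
\hat\phi_{1} = -0.6760

The Yule-Walker equations for an AR(p) process read, in matrix form,
  Gamma_p phi = r_p,   with   (Gamma_p)_{ij} = gamma(|i - j|),
                       (r_p)_i = gamma(i),   i,j = 1..p.
Substitute the sample gammas (Toeplitz matrix and right-hand side of size 1):
  Gamma_p = [[3.6831]]
  r_p     = [-2.4898]
With p = 1 this is the single equation gamma(0) phi_1 = gamma(1):
  phi_hat_1 = gamma(1) / gamma(0) = -2.4898 / 3.6831 = -0.6760.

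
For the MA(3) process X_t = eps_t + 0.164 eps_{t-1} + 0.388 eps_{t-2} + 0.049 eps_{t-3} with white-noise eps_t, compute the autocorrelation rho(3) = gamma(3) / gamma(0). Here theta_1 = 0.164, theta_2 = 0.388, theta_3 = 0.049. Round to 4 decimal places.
\rho(3) = 0.0415

For an MA(q) process with theta_0 = 1, the autocovariance is
  gamma(k) = sigma^2 * sum_{i=0..q-k} theta_i * theta_{i+k},
and rho(k) = gamma(k) / gamma(0). Sigma^2 cancels.
  numerator   = (1)*(0.049) = 0.049.
  denominator = (1)^2 + (0.164)^2 + (0.388)^2 + (0.049)^2 = 1.179841.
  rho(3) = 0.049 / 1.179841 = 0.0415.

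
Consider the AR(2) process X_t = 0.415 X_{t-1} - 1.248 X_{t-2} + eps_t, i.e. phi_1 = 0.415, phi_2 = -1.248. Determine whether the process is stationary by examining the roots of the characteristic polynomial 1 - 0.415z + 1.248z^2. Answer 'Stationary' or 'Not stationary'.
\text{Not stationary}

The AR(p) characteristic polynomial is P(z) = 1 - 0.415z + 1.248z^2.
Stationarity requires all roots to lie outside the unit circle, i.e. |z| > 1 for every root.
Set 1 + (-0.415) z + (1.248) z^2 = 0, i.e. a z^2 + b z + c = 0 with a = 1.248, b = -0.415, c = 1.
Discriminant D = b^2 - 4ac = (-0.415)^2 - 4*(1.248)*1 = 0.172225 - (4.992) = -4.819775.
D < 0, so the roots are the complex-conjugate pair z = (-b +/- i sqrt(-D)) / (2a) = 0.1663 +/- 0.8796i.
For a conjugate pair |z|^2 = z * conj(z) = (product of roots) = c/a = 1/(1.248) = 0.801282, so |z| = sqrt(0.801282) = 0.8951 for both roots.
Moduli of all roots: 0.8951, 0.8951.
All moduli strictly greater than 1? No.
Verdict: Not stationary.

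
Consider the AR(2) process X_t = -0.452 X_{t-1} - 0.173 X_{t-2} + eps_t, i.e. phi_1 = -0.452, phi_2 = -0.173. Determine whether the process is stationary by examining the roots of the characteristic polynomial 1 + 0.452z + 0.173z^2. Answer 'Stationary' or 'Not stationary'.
\text{Stationary}

The AR(p) characteristic polynomial is P(z) = 1 + 0.452z + 0.173z^2.
Stationarity requires all roots to lie outside the unit circle, i.e. |z| > 1 for every root.
Set 1 + (0.452) z + (0.173) z^2 = 0, i.e. a z^2 + b z + c = 0 with a = 0.173, b = 0.452, c = 1.
Discriminant D = b^2 - 4ac = (0.452)^2 - 4*(0.173)*1 = 0.204304 - (0.692) = -0.487696.
D < 0, so the roots are the complex-conjugate pair z = (-b +/- i sqrt(-D)) / (2a) = -1.3064 +/- 2.0184i.
For a conjugate pair |z|^2 = z * conj(z) = (product of roots) = c/a = 1/(0.173) = 5.780347, so |z| = sqrt(5.780347) = 2.4042 for both roots.
Moduli of all roots: 2.4042, 2.4042.
All moduli strictly greater than 1? Yes.
Verdict: Stationary.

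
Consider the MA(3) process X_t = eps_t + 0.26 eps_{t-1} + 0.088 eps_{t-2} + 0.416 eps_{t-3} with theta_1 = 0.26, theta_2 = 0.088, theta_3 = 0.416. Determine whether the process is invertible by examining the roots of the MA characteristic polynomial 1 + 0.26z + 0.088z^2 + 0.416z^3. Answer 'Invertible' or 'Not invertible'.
\text{Invertible}

The MA(q) characteristic polynomial is P(z) = 1 + 0.26z + 0.088z^2 + 0.416z^3.
Invertibility requires all roots to lie outside the unit circle, i.e. |z| > 1 for every root.
Degree 3: look for a simple real root z0 first, then factor out (1 - z/z0) and solve the remaining quadratic.
Testing z0 = -1.25: P(-1.25) = 1 + (0.26)(-1.25) + (0.088)(-1.25)^2 + (0.416)(-1.25)^3
  = 1 + (-0.325) + (0.1375) + (-0.8125) = 0.  So z_0 = -1.25 is a root, |z_0| = 1.25.
Divide out the factor (1 + 0.8 z) = (1 - z/z0) (since 1/z0 = -0.8):
  P(z) = (1 + 0.8 z)(1 + (-0.54) z + (0.52) z^2)
  [check: z-coef -0.54 - (-0.8) = 0.26; z^2-coef 0.52 - (-0.8)(-0.54) = 0.088; z^3-coef -(-0.8)(0.52) = 0.416.]
Remaining roots from the quadratic factor 1 + (-0.54) z + (0.52) z^2:
  Set 1 + (-0.54) z + (0.52) z^2 = 0, i.e. a z^2 + b z + c = 0 with a = 0.52, b = -0.54, c = 1.
  Discriminant D = b^2 - 4ac = (-0.54)^2 - 4*(0.52)*1 = 0.2916 - (2.08) = -1.7884.
  D < 0, so the roots are the complex-conjugate pair z = (-b +/- i sqrt(-D)) / (2a) = 0.5192 +/- 1.2859i.
  For a conjugate pair |z|^2 = z * conj(z) = (product of roots) = c/a = 1/(0.52) = 1.923077, so |z| = sqrt(1.923077) = 1.3868 for both roots.
Moduli of all roots: 1.2500, 1.3868, 1.3868.
All moduli strictly greater than 1? Yes.
Verdict: Invertible.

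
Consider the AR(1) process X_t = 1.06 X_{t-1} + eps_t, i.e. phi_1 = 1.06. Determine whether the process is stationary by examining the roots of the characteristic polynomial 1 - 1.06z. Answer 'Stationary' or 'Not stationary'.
\text{Not stationary}

The AR(p) characteristic polynomial is P(z) = 1 - 1.06z.
Stationarity requires all roots to lie outside the unit circle, i.e. |z| > 1 for every root.
This is linear in z: 1 + (-1.06) z = 0  =>  z = -1/(-1.06) = 0.943396,  |z| = 0.943396.
Moduli of all roots: 0.9434.
All moduli strictly greater than 1? No.
Verdict: Not stationary.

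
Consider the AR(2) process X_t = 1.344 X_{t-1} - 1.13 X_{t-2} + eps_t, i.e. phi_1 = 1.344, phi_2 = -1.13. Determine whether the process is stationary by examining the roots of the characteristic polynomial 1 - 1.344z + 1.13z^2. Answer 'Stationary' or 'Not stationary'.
\text{Not stationary}

The AR(p) characteristic polynomial is P(z) = 1 - 1.344z + 1.13z^2.
Stationarity requires all roots to lie outside the unit circle, i.e. |z| > 1 for every root.
Set 1 + (-1.344) z + (1.13) z^2 = 0, i.e. a z^2 + b z + c = 0 with a = 1.13, b = -1.344, c = 1.
Discriminant D = b^2 - 4ac = (-1.344)^2 - 4*(1.13)*1 = 1.806336 - (4.52) = -2.713664.
D < 0, so the roots are the complex-conjugate pair z = (-b +/- i sqrt(-D)) / (2a) = 0.5947 +/- 0.7289i.
For a conjugate pair |z|^2 = z * conj(z) = (product of roots) = c/a = 1/(1.13) = 0.884956, so |z| = sqrt(0.884956) = 0.9407 for both roots.
Moduli of all roots: 0.9407, 0.9407.
All moduli strictly greater than 1? No.
Verdict: Not stationary.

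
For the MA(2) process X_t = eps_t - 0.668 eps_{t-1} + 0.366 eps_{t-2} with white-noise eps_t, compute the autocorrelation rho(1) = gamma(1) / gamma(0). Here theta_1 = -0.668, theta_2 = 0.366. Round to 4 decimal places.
\rho(1) = -0.5775

For an MA(q) process with theta_0 = 1, the autocovariance is
  gamma(k) = sigma^2 * sum_{i=0..q-k} theta_i * theta_{i+k},
and rho(k) = gamma(k) / gamma(0). Sigma^2 cancels.
  numerator   = (1)*(-0.668) + (-0.668)*(0.366) = -0.912488.
  denominator = (1)^2 + (-0.668)^2 + (0.366)^2 = 1.58018.
  rho(1) = -0.912488 / 1.58018 = -0.5775.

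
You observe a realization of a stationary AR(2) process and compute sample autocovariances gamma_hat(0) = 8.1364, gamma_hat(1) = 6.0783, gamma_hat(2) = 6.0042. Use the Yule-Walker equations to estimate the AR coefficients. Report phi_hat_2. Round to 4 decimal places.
\hat\phi_{2} = 0.4070

The Yule-Walker equations for an AR(p) process read, in matrix form,
  Gamma_p phi = r_p,   with   (Gamma_p)_{ij} = gamma(|i - j|),
                       (r_p)_i = gamma(i),   i,j = 1..p.
Substitute the sample gammas (Toeplitz matrix and right-hand side of size 2):
  Gamma_p = [[8.1364, 6.0783], [6.0783, 8.1364]]
  r_p     = [6.0783, 6.0042]
Written out:
  8.1364 phi_1 + 6.0783 phi_2 = 6.0783
  6.0783 phi_1 + 8.1364 phi_2 = 6.0042
Solve by Cramer's rule:
  det = gamma(0)^2 - gamma(1)^2 = (8.1364)^2 - (6.0783)^2 = 66.20100496 - 36.94573089 = 29.25527407
  phi_hat_1 = [gamma(1) gamma(0) - gamma(1) gamma(2)] / det = [(6.0783)(8.1364) - (6.0783)(6.0042)] / 29.25527407 = 12.96015126 / 29.25527407 = 0.443
  phi_hat_2 = [gamma(0) gamma(2) - gamma(1)^2] / det = [(8.1364)(6.0042) - (6.0783)^2] / 29.25527407 = 11.90684199 / 29.25527407 = 0.407
So phi_hat = [0.4430, 0.4070].
Therefore phi_hat_2 = 0.4070.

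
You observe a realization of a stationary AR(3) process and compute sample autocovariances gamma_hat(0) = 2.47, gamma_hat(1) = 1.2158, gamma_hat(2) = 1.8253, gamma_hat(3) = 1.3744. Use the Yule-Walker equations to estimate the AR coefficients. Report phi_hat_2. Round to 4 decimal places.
\hat\phi_{2} = 0.6130

The Yule-Walker equations for an AR(p) process read, in matrix form,
  Gamma_p phi = r_p,   with   (Gamma_p)_{ij} = gamma(|i - j|),
                       (r_p)_i = gamma(i),   i,j = 1..p.
Substitute the sample gammas (Toeplitz matrix and right-hand side of size 3):
  Gamma_p = [[2.47, 1.2158, 1.8253], [1.2158, 2.47, 1.2158], [1.8253, 1.2158, 2.47]]
  r_p     = [1.2158, 1.8253, 1.3744]
Written out (R1..R3):
  (R1) 2.47 phi_1 + 1.2158 phi_2 + 1.8253 phi_3 = 1.2158
  (R2) 1.2158 phi_1 + 2.47 phi_2 + 1.2158 phi_3 = 1.8253
  (R3) 1.8253 phi_1 + 1.2158 phi_2 + 2.47 phi_3 = 1.3744
Gaussian elimination:
  R2 <- R2 - (1.2158/2.47) R1 = R2 - (0.492227) R1:  1.871551 phi_2 + 0.317339 phi_3 = 1.226851
  R3 <- R3 - (1.8253/2.47) R1 = R3 - (0.738988) R1:  0.317339 phi_2 + 1.121125 phi_3 = 0.475939
  R3 <- R3 - (0.317339/1.871551) R2 = R3 - (0.169559) R2:  1.067318 phi_3 = 0.267915
Back-substitution:
  phi_hat_3 = 0.267915 / 1.067318 = 0.251017
  phi_hat_2 = (1.226851 - (0.317339)(0.251017)) / 1.871551 = 0.612964
  phi_hat_1 = (1.2158 - (1.2158)(0.612964) - (1.8253)(0.251017)) / 2.47 = 0.005011
So phi_hat = [0.0050, 0.6130, 0.2510].
Therefore phi_hat_2 = 0.6130.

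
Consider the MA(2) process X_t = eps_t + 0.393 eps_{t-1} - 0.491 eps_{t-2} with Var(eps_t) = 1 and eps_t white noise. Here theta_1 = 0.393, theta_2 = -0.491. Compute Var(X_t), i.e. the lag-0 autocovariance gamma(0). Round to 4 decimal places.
\gamma(0) = 1.3955

For an MA(q) process X_t = eps_t + sum_i theta_i eps_{t-i} with
Var(eps_t) = sigma^2, the variance is
  gamma(0) = sigma^2 * (1 + sum_i theta_i^2).
  sum_i theta_i^2 = (0.393)^2 + (-0.491)^2 = 0.154449 + 0.241081 = 0.39553.
  gamma(0) = 1 * (1 + 0.39553) = 1 * 1.39553 = 1.39553, which rounds to 1.3955.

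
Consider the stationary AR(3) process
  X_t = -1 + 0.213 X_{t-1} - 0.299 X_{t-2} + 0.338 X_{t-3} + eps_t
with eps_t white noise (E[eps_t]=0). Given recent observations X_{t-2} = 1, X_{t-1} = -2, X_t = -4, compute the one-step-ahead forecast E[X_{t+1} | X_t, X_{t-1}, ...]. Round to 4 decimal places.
E[X_{t+1} \mid \mathcal F_t] = -0.9160

For an AR(p) model X_t = c + sum_i phi_i X_{t-i} + eps_t, the
one-step-ahead conditional mean is
  E[X_{t+1} | X_t, ...] = c + sum_i phi_i X_{t+1-i}.
Substitute known values:
  E[X_{t+1} | ...] = -1 + (0.213) * (-4) + (-0.299) * (-2) + (0.338) * (1)
                   = -0.9160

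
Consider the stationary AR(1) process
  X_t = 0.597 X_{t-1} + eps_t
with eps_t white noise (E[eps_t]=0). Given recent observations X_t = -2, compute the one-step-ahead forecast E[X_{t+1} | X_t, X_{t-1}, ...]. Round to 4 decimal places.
E[X_{t+1} \mid \mathcal F_t] = -1.1940

For an AR(p) model X_t = c + sum_i phi_i X_{t-i} + eps_t, the
one-step-ahead conditional mean is
  E[X_{t+1} | X_t, ...] = c + sum_i phi_i X_{t+1-i}.
Substitute known values:
  E[X_{t+1} | ...] = (0.597) * (-2)
                   = -1.1940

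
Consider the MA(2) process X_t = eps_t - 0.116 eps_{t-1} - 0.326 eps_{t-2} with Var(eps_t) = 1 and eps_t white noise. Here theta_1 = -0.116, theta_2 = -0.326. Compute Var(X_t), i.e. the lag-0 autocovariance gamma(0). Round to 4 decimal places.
\gamma(0) = 1.1197

For an MA(q) process X_t = eps_t + sum_i theta_i eps_{t-i} with
Var(eps_t) = sigma^2, the variance is
  gamma(0) = sigma^2 * (1 + sum_i theta_i^2).
  sum_i theta_i^2 = (-0.116)^2 + (-0.326)^2 = 0.013456 + 0.106276 = 0.119732.
  gamma(0) = 1 * (1 + 0.119732) = 1 * 1.119732 = 1.119732, which rounds to 1.1197.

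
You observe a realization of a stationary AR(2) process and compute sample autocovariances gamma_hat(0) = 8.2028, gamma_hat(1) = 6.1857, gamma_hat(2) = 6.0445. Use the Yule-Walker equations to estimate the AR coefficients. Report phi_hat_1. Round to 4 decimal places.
\hat\phi_{1} = 0.4600

The Yule-Walker equations for an AR(p) process read, in matrix form,
  Gamma_p phi = r_p,   with   (Gamma_p)_{ij} = gamma(|i - j|),
                       (r_p)_i = gamma(i),   i,j = 1..p.
Substitute the sample gammas (Toeplitz matrix and right-hand side of size 2):
  Gamma_p = [[8.2028, 6.1857], [6.1857, 8.2028]]
  r_p     = [6.1857, 6.0445]
Written out:
  8.2028 phi_1 + 6.1857 phi_2 = 6.1857
  6.1857 phi_1 + 8.2028 phi_2 = 6.0445
Solve by Cramer's rule:
  det = gamma(0)^2 - gamma(1)^2 = (8.2028)^2 - (6.1857)^2 = 67.28592784 - 38.26288449 = 29.02304335
  phi_hat_1 = [gamma(1) gamma(0) - gamma(1) gamma(2)] / det = [(6.1857)(8.2028) - (6.1857)(6.0445)] / 29.02304335 = 13.35059631 / 29.02304335 = 0.46
  phi_hat_2 = [gamma(0) gamma(2) - gamma(1)^2] / det = [(8.2028)(6.0445) - (6.1857)^2] / 29.02304335 = 11.31894011 / 29.02304335 = 0.39
So phi_hat = [0.4600, 0.3900].
Therefore phi_hat_1 = 0.4600.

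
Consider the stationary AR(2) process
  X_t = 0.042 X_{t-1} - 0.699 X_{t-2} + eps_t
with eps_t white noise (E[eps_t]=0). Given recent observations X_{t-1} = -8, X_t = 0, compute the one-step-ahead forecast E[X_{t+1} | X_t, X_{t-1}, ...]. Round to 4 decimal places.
E[X_{t+1} \mid \mathcal F_t] = 5.5920

For an AR(p) model X_t = c + sum_i phi_i X_{t-i} + eps_t, the
one-step-ahead conditional mean is
  E[X_{t+1} | X_t, ...] = c + sum_i phi_i X_{t+1-i}.
Substitute known values:
  E[X_{t+1} | ...] = (0.042) * (0) + (-0.699) * (-8)
                   = 5.5920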